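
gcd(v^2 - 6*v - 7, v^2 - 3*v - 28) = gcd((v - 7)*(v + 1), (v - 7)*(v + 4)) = v - 7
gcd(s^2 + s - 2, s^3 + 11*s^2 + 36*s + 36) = s + 2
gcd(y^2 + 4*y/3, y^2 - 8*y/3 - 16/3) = y + 4/3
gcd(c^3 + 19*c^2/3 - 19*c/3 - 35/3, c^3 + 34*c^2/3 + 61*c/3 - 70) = c^2 + 16*c/3 - 35/3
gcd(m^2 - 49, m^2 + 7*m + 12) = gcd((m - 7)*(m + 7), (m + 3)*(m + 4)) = 1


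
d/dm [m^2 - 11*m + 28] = 2*m - 11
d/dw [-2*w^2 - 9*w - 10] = -4*w - 9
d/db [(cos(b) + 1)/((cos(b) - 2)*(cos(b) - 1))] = (cos(b)^2 + 2*cos(b) - 5)*sin(b)/((cos(b) - 2)^2*(cos(b) - 1)^2)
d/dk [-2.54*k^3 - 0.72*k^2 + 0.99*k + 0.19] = -7.62*k^2 - 1.44*k + 0.99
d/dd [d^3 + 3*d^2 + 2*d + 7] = 3*d^2 + 6*d + 2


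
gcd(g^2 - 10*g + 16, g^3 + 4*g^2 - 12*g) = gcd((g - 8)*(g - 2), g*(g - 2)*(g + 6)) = g - 2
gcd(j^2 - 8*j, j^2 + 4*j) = j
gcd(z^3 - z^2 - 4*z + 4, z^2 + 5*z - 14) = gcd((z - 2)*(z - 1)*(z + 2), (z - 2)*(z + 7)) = z - 2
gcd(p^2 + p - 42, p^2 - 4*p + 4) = 1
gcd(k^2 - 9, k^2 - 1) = 1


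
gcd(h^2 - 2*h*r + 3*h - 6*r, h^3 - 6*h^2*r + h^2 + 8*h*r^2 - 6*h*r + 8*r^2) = -h + 2*r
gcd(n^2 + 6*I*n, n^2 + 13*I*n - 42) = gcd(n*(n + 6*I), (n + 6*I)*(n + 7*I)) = n + 6*I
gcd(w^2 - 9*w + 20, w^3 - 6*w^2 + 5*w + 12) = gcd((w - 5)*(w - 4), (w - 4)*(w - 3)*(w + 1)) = w - 4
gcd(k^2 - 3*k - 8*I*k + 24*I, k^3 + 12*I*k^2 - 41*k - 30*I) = 1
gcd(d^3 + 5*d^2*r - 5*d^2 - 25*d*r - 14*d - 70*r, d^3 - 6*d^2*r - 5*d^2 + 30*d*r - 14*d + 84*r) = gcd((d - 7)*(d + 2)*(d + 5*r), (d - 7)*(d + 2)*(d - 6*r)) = d^2 - 5*d - 14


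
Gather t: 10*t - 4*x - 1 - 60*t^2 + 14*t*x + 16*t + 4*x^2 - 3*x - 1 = -60*t^2 + t*(14*x + 26) + 4*x^2 - 7*x - 2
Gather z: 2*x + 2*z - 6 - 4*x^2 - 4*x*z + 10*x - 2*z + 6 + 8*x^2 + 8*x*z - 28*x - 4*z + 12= 4*x^2 - 16*x + z*(4*x - 4) + 12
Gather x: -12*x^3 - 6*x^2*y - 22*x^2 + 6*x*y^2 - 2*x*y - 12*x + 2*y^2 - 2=-12*x^3 + x^2*(-6*y - 22) + x*(6*y^2 - 2*y - 12) + 2*y^2 - 2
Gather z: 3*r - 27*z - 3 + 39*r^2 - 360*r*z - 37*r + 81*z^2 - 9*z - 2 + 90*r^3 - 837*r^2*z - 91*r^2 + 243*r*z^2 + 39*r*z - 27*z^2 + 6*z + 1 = 90*r^3 - 52*r^2 - 34*r + z^2*(243*r + 54) + z*(-837*r^2 - 321*r - 30) - 4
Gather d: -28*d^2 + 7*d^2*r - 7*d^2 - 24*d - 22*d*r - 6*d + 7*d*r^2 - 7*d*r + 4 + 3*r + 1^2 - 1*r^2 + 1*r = d^2*(7*r - 35) + d*(7*r^2 - 29*r - 30) - r^2 + 4*r + 5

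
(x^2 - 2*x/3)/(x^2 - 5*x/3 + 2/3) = x/(x - 1)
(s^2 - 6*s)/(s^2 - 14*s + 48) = s/(s - 8)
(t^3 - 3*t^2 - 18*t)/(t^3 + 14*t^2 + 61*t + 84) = t*(t - 6)/(t^2 + 11*t + 28)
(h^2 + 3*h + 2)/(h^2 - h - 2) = (h + 2)/(h - 2)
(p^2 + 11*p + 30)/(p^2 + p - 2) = (p^2 + 11*p + 30)/(p^2 + p - 2)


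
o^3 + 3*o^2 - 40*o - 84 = (o - 6)*(o + 2)*(o + 7)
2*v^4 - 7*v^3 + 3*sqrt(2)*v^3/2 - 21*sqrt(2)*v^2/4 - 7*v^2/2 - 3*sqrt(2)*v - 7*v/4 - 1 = (v - 4)*(v + 1/2)*(sqrt(2)*v + 1/2)*(sqrt(2)*v + 1)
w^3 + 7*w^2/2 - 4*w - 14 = (w - 2)*(w + 2)*(w + 7/2)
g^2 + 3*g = g*(g + 3)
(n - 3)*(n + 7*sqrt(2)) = n^2 - 3*n + 7*sqrt(2)*n - 21*sqrt(2)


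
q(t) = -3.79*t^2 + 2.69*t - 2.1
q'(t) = 2.69 - 7.58*t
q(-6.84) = -197.82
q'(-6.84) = 54.54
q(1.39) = -5.68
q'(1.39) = -7.85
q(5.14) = -88.40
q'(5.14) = -36.27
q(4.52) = -67.37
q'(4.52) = -31.57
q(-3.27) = -51.42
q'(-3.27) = 27.48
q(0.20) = -1.71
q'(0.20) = 1.17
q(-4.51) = -91.32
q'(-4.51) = 36.88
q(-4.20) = -80.25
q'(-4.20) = 34.53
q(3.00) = -28.14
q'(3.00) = -20.05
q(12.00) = -515.58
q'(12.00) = -88.27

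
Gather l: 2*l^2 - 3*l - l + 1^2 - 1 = 2*l^2 - 4*l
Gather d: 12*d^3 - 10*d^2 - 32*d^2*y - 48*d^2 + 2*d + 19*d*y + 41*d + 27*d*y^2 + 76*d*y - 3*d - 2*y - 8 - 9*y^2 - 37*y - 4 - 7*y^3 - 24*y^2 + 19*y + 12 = 12*d^3 + d^2*(-32*y - 58) + d*(27*y^2 + 95*y + 40) - 7*y^3 - 33*y^2 - 20*y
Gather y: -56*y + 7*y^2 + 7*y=7*y^2 - 49*y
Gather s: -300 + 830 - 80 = 450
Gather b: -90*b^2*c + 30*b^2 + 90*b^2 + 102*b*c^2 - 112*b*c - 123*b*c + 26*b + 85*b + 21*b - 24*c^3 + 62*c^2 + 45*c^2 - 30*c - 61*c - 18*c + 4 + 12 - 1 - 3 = b^2*(120 - 90*c) + b*(102*c^2 - 235*c + 132) - 24*c^3 + 107*c^2 - 109*c + 12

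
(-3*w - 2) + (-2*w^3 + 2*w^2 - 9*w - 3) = -2*w^3 + 2*w^2 - 12*w - 5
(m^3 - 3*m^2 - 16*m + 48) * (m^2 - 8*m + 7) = m^5 - 11*m^4 + 15*m^3 + 155*m^2 - 496*m + 336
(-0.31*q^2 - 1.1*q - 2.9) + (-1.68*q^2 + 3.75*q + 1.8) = -1.99*q^2 + 2.65*q - 1.1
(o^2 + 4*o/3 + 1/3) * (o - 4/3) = o^3 - 13*o/9 - 4/9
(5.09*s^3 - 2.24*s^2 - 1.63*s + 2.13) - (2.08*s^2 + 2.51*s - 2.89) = 5.09*s^3 - 4.32*s^2 - 4.14*s + 5.02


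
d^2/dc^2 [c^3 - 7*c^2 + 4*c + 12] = 6*c - 14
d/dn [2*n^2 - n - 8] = 4*n - 1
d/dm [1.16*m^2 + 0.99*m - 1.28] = 2.32*m + 0.99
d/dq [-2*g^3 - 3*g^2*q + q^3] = -3*g^2 + 3*q^2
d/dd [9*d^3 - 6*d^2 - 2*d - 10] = 27*d^2 - 12*d - 2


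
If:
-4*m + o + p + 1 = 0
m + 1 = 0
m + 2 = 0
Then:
No Solution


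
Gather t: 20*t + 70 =20*t + 70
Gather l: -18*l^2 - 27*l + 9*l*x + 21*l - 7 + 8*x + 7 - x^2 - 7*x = -18*l^2 + l*(9*x - 6) - x^2 + x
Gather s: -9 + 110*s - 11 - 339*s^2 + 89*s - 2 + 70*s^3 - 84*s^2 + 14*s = 70*s^3 - 423*s^2 + 213*s - 22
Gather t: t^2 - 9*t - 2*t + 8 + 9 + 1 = t^2 - 11*t + 18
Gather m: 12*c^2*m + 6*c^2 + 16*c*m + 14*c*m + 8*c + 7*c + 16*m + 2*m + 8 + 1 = 6*c^2 + 15*c + m*(12*c^2 + 30*c + 18) + 9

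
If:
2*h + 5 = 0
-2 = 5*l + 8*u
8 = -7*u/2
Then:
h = -5/2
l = 114/35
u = -16/7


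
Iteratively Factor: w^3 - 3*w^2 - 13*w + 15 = (w + 3)*(w^2 - 6*w + 5) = (w - 5)*(w + 3)*(w - 1)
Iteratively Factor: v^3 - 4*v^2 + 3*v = (v - 1)*(v^2 - 3*v) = (v - 3)*(v - 1)*(v)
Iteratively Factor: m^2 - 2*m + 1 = (m - 1)*(m - 1)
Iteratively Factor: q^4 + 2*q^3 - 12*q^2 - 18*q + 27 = (q - 3)*(q^3 + 5*q^2 + 3*q - 9) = (q - 3)*(q - 1)*(q^2 + 6*q + 9) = (q - 3)*(q - 1)*(q + 3)*(q + 3)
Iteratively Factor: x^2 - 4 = (x + 2)*(x - 2)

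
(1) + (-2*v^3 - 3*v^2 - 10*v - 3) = -2*v^3 - 3*v^2 - 10*v - 2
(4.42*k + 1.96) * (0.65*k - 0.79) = 2.873*k^2 - 2.2178*k - 1.5484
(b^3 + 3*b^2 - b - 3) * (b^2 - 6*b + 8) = b^5 - 3*b^4 - 11*b^3 + 27*b^2 + 10*b - 24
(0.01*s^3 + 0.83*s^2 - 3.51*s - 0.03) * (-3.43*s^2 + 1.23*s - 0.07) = -0.0343*s^5 - 2.8346*s^4 + 13.0595*s^3 - 4.2725*s^2 + 0.2088*s + 0.0021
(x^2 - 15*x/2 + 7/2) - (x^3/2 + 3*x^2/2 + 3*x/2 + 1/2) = -x^3/2 - x^2/2 - 9*x + 3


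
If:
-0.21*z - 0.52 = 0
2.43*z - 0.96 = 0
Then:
No Solution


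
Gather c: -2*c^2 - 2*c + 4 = -2*c^2 - 2*c + 4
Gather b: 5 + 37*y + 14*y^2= 14*y^2 + 37*y + 5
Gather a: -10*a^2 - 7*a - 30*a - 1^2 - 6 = -10*a^2 - 37*a - 7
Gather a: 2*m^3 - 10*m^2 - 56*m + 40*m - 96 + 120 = 2*m^3 - 10*m^2 - 16*m + 24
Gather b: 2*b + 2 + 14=2*b + 16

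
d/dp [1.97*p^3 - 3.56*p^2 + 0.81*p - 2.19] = 5.91*p^2 - 7.12*p + 0.81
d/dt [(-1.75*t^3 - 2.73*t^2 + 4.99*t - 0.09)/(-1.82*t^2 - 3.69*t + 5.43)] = (3.185*t^4 + 12.915*t^3 - 9.352*t^2 - 29.9754*t + 26.7636)/(3.3124*t^4 + 13.4316*t^3 - 6.1491*t^2 - 40.0734*t + 29.4849)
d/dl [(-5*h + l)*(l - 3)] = -5*h + 2*l - 3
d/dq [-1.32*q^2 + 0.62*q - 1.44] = 0.62 - 2.64*q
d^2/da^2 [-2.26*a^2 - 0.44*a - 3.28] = -4.52000000000000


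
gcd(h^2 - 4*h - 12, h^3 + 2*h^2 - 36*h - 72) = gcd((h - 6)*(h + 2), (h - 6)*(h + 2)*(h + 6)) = h^2 - 4*h - 12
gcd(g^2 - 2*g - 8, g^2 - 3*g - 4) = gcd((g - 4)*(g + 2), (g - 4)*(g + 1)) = g - 4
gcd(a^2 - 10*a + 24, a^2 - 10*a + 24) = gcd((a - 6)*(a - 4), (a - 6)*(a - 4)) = a^2 - 10*a + 24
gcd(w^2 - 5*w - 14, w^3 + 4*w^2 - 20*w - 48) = w + 2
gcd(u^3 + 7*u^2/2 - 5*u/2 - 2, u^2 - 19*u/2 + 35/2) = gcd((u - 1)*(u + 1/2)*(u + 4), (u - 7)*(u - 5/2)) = 1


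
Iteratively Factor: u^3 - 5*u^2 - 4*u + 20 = (u + 2)*(u^2 - 7*u + 10) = (u - 2)*(u + 2)*(u - 5)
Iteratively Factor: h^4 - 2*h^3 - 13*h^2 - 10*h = (h + 2)*(h^3 - 4*h^2 - 5*h) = h*(h + 2)*(h^2 - 4*h - 5) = h*(h + 1)*(h + 2)*(h - 5)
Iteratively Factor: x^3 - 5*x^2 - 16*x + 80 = (x - 5)*(x^2 - 16) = (x - 5)*(x + 4)*(x - 4)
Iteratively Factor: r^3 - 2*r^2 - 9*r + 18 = (r + 3)*(r^2 - 5*r + 6) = (r - 3)*(r + 3)*(r - 2)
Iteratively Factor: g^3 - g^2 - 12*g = (g + 3)*(g^2 - 4*g) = g*(g + 3)*(g - 4)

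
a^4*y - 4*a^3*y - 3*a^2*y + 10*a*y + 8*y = (a - 4)*(a - 2)*(a + 1)*(a*y + y)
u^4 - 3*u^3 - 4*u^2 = u^2*(u - 4)*(u + 1)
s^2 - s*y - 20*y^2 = (s - 5*y)*(s + 4*y)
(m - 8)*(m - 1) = m^2 - 9*m + 8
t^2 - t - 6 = (t - 3)*(t + 2)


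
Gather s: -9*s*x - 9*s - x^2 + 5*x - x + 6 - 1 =s*(-9*x - 9) - x^2 + 4*x + 5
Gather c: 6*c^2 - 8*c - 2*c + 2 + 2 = 6*c^2 - 10*c + 4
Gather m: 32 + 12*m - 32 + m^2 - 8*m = m^2 + 4*m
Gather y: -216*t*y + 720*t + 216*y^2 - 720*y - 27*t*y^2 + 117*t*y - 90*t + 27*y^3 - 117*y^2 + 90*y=630*t + 27*y^3 + y^2*(99 - 27*t) + y*(-99*t - 630)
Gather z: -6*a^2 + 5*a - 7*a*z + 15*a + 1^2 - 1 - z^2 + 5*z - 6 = -6*a^2 + 20*a - z^2 + z*(5 - 7*a) - 6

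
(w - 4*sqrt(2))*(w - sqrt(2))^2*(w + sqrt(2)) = w^4 - 5*sqrt(2)*w^3 + 6*w^2 + 10*sqrt(2)*w - 16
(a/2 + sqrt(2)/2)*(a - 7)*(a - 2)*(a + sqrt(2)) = a^4/2 - 9*a^3/2 + sqrt(2)*a^3 - 9*sqrt(2)*a^2 + 8*a^2 - 9*a + 14*sqrt(2)*a + 14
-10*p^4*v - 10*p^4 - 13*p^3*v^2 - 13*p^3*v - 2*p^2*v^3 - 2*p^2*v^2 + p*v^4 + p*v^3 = (-5*p + v)*(p + v)*(2*p + v)*(p*v + p)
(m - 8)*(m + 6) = m^2 - 2*m - 48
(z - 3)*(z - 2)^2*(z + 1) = z^4 - 6*z^3 + 9*z^2 + 4*z - 12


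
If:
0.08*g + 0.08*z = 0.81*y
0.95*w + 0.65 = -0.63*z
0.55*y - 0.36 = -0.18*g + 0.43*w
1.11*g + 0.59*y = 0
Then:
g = -0.01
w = -0.82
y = 0.02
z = 0.20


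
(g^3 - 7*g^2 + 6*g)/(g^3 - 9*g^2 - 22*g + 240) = g*(g - 1)/(g^2 - 3*g - 40)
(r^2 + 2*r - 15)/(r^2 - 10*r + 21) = (r + 5)/(r - 7)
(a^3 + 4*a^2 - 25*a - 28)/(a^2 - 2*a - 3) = (a^2 + 3*a - 28)/(a - 3)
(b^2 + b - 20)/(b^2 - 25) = (b - 4)/(b - 5)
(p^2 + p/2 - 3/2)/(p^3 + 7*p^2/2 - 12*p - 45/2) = (p - 1)/(p^2 + 2*p - 15)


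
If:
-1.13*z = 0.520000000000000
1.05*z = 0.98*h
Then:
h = -0.49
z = -0.46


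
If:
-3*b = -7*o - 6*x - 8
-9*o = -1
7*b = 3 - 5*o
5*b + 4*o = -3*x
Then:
No Solution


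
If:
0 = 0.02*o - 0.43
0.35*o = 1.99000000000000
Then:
No Solution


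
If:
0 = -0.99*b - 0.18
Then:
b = -0.18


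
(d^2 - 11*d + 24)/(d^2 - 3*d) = (d - 8)/d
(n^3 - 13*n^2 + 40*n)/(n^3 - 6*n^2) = (n^2 - 13*n + 40)/(n*(n - 6))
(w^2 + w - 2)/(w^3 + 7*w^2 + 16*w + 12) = (w - 1)/(w^2 + 5*w + 6)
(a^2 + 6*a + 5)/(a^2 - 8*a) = (a^2 + 6*a + 5)/(a*(a - 8))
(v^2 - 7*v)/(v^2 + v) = (v - 7)/(v + 1)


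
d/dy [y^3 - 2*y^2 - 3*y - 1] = 3*y^2 - 4*y - 3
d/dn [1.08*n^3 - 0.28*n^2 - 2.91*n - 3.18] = 3.24*n^2 - 0.56*n - 2.91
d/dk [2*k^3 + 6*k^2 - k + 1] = 6*k^2 + 12*k - 1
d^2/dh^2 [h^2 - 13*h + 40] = 2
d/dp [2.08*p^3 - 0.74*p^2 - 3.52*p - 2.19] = 6.24*p^2 - 1.48*p - 3.52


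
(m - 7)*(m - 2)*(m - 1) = m^3 - 10*m^2 + 23*m - 14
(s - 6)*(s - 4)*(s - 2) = s^3 - 12*s^2 + 44*s - 48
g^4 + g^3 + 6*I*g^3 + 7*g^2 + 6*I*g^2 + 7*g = g*(g + 1)*(g - I)*(g + 7*I)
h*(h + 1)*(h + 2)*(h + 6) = h^4 + 9*h^3 + 20*h^2 + 12*h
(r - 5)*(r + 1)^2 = r^3 - 3*r^2 - 9*r - 5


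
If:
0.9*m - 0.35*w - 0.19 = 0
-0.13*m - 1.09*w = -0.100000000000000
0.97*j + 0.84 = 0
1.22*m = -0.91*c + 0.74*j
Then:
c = -1.02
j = -0.87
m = 0.24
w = 0.06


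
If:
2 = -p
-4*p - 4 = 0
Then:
No Solution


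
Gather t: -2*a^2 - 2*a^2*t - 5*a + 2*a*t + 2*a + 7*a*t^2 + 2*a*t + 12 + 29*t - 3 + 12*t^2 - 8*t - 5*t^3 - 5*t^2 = -2*a^2 - 3*a - 5*t^3 + t^2*(7*a + 7) + t*(-2*a^2 + 4*a + 21) + 9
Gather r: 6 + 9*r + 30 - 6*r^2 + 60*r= -6*r^2 + 69*r + 36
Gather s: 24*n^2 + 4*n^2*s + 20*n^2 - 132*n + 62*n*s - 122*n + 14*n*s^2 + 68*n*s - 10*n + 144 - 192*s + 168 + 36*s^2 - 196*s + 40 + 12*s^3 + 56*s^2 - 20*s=44*n^2 - 264*n + 12*s^3 + s^2*(14*n + 92) + s*(4*n^2 + 130*n - 408) + 352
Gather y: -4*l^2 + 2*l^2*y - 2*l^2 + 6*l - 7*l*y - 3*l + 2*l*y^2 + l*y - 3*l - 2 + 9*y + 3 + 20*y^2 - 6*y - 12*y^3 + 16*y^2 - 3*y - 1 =-6*l^2 - 12*y^3 + y^2*(2*l + 36) + y*(2*l^2 - 6*l)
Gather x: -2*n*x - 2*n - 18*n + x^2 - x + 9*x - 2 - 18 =-20*n + x^2 + x*(8 - 2*n) - 20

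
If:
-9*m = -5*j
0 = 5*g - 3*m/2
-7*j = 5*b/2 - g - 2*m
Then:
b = -103*m/25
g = 3*m/10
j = 9*m/5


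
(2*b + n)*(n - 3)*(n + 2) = 2*b*n^2 - 2*b*n - 12*b + n^3 - n^2 - 6*n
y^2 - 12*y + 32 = (y - 8)*(y - 4)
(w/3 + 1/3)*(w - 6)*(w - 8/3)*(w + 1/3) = w^4/3 - 22*w^3/9 + 43*w^2/27 + 166*w/27 + 16/9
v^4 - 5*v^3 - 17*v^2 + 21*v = v*(v - 7)*(v - 1)*(v + 3)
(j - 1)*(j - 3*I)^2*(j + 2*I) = j^4 - j^3 - 4*I*j^3 + 3*j^2 + 4*I*j^2 - 3*j - 18*I*j + 18*I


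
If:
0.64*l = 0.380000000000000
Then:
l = 0.59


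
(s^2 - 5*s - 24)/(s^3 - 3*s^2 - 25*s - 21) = (s - 8)/(s^2 - 6*s - 7)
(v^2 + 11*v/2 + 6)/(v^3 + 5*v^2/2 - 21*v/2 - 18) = 1/(v - 3)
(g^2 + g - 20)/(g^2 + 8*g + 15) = (g - 4)/(g + 3)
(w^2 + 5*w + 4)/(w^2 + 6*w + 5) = (w + 4)/(w + 5)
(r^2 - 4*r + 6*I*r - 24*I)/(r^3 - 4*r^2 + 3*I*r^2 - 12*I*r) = (r + 6*I)/(r*(r + 3*I))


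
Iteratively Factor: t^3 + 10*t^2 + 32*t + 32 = (t + 4)*(t^2 + 6*t + 8) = (t + 2)*(t + 4)*(t + 4)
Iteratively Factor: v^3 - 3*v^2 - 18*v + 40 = (v + 4)*(v^2 - 7*v + 10) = (v - 5)*(v + 4)*(v - 2)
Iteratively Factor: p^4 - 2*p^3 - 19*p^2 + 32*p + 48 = (p - 4)*(p^3 + 2*p^2 - 11*p - 12) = (p - 4)*(p - 3)*(p^2 + 5*p + 4) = (p - 4)*(p - 3)*(p + 1)*(p + 4)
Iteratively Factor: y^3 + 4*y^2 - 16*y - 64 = (y + 4)*(y^2 - 16) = (y - 4)*(y + 4)*(y + 4)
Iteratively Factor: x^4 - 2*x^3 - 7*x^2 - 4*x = (x + 1)*(x^3 - 3*x^2 - 4*x) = x*(x + 1)*(x^2 - 3*x - 4) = x*(x + 1)^2*(x - 4)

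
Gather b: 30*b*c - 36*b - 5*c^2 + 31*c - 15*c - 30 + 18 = b*(30*c - 36) - 5*c^2 + 16*c - 12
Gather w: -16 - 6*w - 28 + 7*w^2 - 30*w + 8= 7*w^2 - 36*w - 36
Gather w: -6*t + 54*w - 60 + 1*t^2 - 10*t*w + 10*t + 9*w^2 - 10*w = t^2 + 4*t + 9*w^2 + w*(44 - 10*t) - 60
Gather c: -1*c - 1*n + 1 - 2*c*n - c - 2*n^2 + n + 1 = c*(-2*n - 2) - 2*n^2 + 2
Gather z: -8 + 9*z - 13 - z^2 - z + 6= -z^2 + 8*z - 15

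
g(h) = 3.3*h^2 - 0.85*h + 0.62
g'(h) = 6.6*h - 0.85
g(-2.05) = 16.23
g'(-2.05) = -14.38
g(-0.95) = 4.41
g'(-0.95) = -7.12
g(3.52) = 38.52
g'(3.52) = 22.38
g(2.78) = 23.76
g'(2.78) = 17.50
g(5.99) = 113.93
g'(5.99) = 38.68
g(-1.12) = 5.71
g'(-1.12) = -8.24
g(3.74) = 43.60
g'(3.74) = 23.83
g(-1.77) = 12.46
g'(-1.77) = -12.53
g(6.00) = 114.32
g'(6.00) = 38.75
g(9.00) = 260.27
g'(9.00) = 58.55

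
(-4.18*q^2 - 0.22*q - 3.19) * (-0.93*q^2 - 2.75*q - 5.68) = 3.8874*q^4 + 11.6996*q^3 + 27.3141*q^2 + 10.0221*q + 18.1192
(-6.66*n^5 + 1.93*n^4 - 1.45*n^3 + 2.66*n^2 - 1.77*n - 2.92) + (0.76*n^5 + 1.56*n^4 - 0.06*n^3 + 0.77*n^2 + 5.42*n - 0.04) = -5.9*n^5 + 3.49*n^4 - 1.51*n^3 + 3.43*n^2 + 3.65*n - 2.96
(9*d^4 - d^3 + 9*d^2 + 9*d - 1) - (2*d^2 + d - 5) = 9*d^4 - d^3 + 7*d^2 + 8*d + 4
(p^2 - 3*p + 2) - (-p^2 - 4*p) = 2*p^2 + p + 2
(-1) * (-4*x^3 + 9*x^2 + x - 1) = 4*x^3 - 9*x^2 - x + 1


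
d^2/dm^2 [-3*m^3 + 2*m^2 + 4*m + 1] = 4 - 18*m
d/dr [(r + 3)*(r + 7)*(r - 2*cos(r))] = (r + 3)*(r + 7)*(2*sin(r) + 1) + (r + 3)*(r - 2*cos(r)) + (r + 7)*(r - 2*cos(r))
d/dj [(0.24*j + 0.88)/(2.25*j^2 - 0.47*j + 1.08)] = (-0.54*j^2 - 3.96*j + 0.6728)/(5.0625*j^4 - 2.115*j^3 + 5.0809*j^2 - 1.0152*j + 1.1664)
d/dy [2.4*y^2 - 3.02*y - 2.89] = 4.8*y - 3.02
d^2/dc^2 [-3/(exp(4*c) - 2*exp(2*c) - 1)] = 24*(4*(1 - exp(2*c))^2*exp(2*c) + (2*exp(2*c) - 1)*(-exp(4*c) + 2*exp(2*c) + 1))*exp(2*c)/(-exp(4*c) + 2*exp(2*c) + 1)^3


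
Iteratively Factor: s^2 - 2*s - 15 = (s - 5)*(s + 3)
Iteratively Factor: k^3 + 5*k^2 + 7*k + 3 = (k + 1)*(k^2 + 4*k + 3) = (k + 1)^2*(k + 3)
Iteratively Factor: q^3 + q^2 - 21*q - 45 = (q + 3)*(q^2 - 2*q - 15) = (q + 3)^2*(q - 5)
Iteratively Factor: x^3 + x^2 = (x + 1)*(x^2) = x*(x + 1)*(x)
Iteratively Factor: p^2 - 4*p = (p - 4)*(p)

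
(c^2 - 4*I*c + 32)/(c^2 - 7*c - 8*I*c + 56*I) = (c + 4*I)/(c - 7)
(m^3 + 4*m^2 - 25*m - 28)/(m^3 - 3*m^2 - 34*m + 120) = (m^2 + 8*m + 7)/(m^2 + m - 30)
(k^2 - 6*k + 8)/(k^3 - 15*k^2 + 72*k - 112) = (k - 2)/(k^2 - 11*k + 28)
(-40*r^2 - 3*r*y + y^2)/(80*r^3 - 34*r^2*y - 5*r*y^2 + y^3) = 1/(-2*r + y)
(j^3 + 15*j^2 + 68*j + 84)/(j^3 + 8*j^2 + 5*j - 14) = (j + 6)/(j - 1)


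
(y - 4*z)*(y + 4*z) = y^2 - 16*z^2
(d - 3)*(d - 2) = d^2 - 5*d + 6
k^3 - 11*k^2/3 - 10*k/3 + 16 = (k - 3)*(k - 8/3)*(k + 2)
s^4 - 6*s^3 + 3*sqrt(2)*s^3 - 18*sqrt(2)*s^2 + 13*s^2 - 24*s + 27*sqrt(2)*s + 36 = (s - 3)^2*(s + sqrt(2))*(s + 2*sqrt(2))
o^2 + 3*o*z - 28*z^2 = (o - 4*z)*(o + 7*z)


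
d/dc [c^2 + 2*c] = 2*c + 2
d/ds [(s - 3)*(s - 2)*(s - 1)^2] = 4*s^3 - 21*s^2 + 34*s - 17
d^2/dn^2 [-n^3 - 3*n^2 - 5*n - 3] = -6*n - 6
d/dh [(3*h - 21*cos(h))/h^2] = 3*(7*h*sin(h) - h + 14*cos(h))/h^3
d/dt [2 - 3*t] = -3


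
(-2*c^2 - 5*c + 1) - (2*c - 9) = -2*c^2 - 7*c + 10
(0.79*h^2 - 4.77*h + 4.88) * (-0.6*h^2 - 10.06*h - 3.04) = -0.474*h^4 - 5.0854*h^3 + 42.6566*h^2 - 34.592*h - 14.8352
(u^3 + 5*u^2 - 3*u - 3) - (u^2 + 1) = u^3 + 4*u^2 - 3*u - 4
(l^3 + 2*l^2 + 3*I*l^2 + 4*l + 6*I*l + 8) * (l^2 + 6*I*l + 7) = l^5 + 2*l^4 + 9*I*l^4 - 7*l^3 + 18*I*l^3 - 14*l^2 + 45*I*l^2 + 28*l + 90*I*l + 56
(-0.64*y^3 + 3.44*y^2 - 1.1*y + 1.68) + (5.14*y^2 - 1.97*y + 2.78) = -0.64*y^3 + 8.58*y^2 - 3.07*y + 4.46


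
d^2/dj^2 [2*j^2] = 4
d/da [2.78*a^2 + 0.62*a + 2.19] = 5.56*a + 0.62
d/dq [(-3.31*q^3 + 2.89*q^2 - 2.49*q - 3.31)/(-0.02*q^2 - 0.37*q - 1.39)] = (0.0662*q^4 + 2.4494*q^3 + 12.6836*q^2 - 8.1666*q + 2.2364)/(0.0004*q^4 + 0.0148*q^3 + 0.1925*q^2 + 1.0286*q + 1.9321)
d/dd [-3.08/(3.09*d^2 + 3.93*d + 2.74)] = (19.0344*d + 12.1044)/(3.09*d^2 + 3.93*d + 2.74)^2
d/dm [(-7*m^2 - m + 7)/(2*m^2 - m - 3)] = (9*m^2 + 14*m + 10)/(4*m^4 - 4*m^3 - 11*m^2 + 6*m + 9)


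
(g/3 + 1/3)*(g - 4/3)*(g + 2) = g^3/3 + 5*g^2/9 - 2*g/3 - 8/9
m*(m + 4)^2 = m^3 + 8*m^2 + 16*m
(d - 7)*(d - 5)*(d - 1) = d^3 - 13*d^2 + 47*d - 35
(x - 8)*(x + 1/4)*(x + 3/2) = x^3 - 25*x^2/4 - 109*x/8 - 3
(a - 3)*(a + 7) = a^2 + 4*a - 21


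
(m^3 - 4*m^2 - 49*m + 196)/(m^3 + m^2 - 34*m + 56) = (m - 7)/(m - 2)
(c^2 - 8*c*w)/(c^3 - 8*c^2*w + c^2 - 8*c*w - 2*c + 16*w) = c/(c^2 + c - 2)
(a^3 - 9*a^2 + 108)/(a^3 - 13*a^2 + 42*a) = (a^2 - 3*a - 18)/(a*(a - 7))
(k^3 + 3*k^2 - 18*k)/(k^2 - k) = (k^2 + 3*k - 18)/(k - 1)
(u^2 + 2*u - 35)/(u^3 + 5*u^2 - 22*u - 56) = (u - 5)/(u^2 - 2*u - 8)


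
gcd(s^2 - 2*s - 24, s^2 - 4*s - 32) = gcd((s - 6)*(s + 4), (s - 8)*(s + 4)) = s + 4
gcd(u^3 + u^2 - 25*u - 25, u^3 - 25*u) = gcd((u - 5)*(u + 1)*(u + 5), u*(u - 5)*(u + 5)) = u^2 - 25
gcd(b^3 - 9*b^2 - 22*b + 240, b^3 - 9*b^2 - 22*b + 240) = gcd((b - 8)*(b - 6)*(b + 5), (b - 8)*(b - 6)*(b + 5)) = b^3 - 9*b^2 - 22*b + 240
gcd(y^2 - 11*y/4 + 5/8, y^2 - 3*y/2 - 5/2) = y - 5/2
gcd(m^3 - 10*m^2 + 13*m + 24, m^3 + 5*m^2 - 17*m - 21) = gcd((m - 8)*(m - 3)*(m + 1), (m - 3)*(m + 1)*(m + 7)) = m^2 - 2*m - 3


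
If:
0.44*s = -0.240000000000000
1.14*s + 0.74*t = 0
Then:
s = -0.55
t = 0.84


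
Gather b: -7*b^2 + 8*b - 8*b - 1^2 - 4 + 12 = 7 - 7*b^2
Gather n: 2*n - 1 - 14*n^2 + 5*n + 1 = -14*n^2 + 7*n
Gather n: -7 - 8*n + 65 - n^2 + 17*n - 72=-n^2 + 9*n - 14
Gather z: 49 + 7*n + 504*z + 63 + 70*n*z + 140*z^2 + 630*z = 7*n + 140*z^2 + z*(70*n + 1134) + 112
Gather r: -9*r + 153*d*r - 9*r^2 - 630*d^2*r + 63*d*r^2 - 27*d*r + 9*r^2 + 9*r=63*d*r^2 + r*(-630*d^2 + 126*d)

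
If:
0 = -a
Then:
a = 0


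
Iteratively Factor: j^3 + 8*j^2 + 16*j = (j + 4)*(j^2 + 4*j) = j*(j + 4)*(j + 4)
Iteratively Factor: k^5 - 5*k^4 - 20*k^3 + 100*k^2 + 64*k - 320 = (k + 4)*(k^4 - 9*k^3 + 16*k^2 + 36*k - 80) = (k + 2)*(k + 4)*(k^3 - 11*k^2 + 38*k - 40) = (k - 4)*(k + 2)*(k + 4)*(k^2 - 7*k + 10) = (k - 5)*(k - 4)*(k + 2)*(k + 4)*(k - 2)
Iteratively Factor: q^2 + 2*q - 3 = (q + 3)*(q - 1)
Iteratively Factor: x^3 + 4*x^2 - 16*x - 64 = (x + 4)*(x^2 - 16) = (x + 4)^2*(x - 4)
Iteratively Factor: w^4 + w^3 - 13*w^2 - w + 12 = (w - 1)*(w^3 + 2*w^2 - 11*w - 12) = (w - 1)*(w + 4)*(w^2 - 2*w - 3) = (w - 1)*(w + 1)*(w + 4)*(w - 3)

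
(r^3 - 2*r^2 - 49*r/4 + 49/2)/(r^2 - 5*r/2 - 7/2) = (r^2 + 3*r/2 - 7)/(r + 1)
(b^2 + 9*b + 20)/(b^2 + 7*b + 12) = (b + 5)/(b + 3)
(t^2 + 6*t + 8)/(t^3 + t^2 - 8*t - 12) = (t + 4)/(t^2 - t - 6)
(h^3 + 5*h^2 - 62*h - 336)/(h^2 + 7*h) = h - 2 - 48/h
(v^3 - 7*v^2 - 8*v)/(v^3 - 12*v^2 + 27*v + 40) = v/(v - 5)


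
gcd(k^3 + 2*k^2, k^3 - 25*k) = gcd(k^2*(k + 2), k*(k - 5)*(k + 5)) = k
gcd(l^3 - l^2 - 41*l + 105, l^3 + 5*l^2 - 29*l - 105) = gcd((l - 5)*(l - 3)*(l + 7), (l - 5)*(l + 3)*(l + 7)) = l^2 + 2*l - 35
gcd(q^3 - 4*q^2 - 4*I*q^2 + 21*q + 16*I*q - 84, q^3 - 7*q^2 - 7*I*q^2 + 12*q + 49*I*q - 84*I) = q^2 + q*(-4 - 7*I) + 28*I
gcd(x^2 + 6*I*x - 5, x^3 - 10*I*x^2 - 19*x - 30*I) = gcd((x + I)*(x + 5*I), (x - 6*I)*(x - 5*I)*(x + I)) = x + I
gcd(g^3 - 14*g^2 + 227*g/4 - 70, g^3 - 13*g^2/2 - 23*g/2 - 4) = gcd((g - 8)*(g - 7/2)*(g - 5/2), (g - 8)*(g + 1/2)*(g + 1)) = g - 8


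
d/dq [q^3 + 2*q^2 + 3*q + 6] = 3*q^2 + 4*q + 3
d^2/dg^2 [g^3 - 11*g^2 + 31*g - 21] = 6*g - 22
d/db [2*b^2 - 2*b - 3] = 4*b - 2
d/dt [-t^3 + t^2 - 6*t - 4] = -3*t^2 + 2*t - 6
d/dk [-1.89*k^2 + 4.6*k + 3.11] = 4.6 - 3.78*k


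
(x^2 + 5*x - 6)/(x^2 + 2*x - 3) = (x + 6)/(x + 3)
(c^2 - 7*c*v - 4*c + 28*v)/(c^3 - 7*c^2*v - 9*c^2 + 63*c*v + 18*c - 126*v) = (c - 4)/(c^2 - 9*c + 18)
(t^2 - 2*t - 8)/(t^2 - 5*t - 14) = (t - 4)/(t - 7)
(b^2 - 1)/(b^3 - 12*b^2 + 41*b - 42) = (b^2 - 1)/(b^3 - 12*b^2 + 41*b - 42)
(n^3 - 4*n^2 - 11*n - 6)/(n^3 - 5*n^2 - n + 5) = (n^2 - 5*n - 6)/(n^2 - 6*n + 5)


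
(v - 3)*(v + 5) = v^2 + 2*v - 15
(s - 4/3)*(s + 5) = s^2 + 11*s/3 - 20/3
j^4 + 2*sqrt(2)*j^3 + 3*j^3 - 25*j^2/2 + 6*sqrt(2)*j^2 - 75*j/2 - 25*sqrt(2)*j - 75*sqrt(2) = (j + 3)*(j - 5*sqrt(2)/2)*(j + 2*sqrt(2))*(j + 5*sqrt(2)/2)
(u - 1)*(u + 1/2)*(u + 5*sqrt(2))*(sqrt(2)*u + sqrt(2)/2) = sqrt(2)*u^4 + 10*u^3 - 3*sqrt(2)*u^2/4 - 15*u/2 - sqrt(2)*u/4 - 5/2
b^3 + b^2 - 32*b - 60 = (b - 6)*(b + 2)*(b + 5)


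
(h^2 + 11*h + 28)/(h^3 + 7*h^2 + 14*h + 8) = (h + 7)/(h^2 + 3*h + 2)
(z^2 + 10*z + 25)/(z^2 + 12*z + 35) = (z + 5)/(z + 7)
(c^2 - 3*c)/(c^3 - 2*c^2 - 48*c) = (3 - c)/(-c^2 + 2*c + 48)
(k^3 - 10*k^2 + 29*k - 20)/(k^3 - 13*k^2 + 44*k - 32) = (k - 5)/(k - 8)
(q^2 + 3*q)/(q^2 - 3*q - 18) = q/(q - 6)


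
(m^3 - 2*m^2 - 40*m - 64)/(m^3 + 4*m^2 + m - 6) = (m^2 - 4*m - 32)/(m^2 + 2*m - 3)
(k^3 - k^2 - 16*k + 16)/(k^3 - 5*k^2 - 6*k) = (-k^3 + k^2 + 16*k - 16)/(k*(-k^2 + 5*k + 6))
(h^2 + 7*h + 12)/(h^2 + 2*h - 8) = (h + 3)/(h - 2)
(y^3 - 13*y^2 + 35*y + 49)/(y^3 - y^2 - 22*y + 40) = (y^3 - 13*y^2 + 35*y + 49)/(y^3 - y^2 - 22*y + 40)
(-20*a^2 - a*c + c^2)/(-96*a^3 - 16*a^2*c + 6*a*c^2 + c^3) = (5*a - c)/(24*a^2 - 2*a*c - c^2)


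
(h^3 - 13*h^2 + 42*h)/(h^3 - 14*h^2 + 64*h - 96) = h*(h - 7)/(h^2 - 8*h + 16)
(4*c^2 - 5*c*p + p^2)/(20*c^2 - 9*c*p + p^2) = (-c + p)/(-5*c + p)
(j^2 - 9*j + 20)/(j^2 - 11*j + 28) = (j - 5)/(j - 7)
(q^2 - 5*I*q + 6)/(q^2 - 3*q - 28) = (-q^2 + 5*I*q - 6)/(-q^2 + 3*q + 28)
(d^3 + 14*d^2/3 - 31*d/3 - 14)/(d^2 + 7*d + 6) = d - 7/3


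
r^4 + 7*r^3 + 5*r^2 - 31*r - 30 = (r - 2)*(r + 1)*(r + 3)*(r + 5)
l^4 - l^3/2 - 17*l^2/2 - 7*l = l*(l - 7/2)*(l + 1)*(l + 2)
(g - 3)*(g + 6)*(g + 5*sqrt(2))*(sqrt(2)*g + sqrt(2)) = sqrt(2)*g^4 + 4*sqrt(2)*g^3 + 10*g^3 - 15*sqrt(2)*g^2 + 40*g^2 - 150*g - 18*sqrt(2)*g - 180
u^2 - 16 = (u - 4)*(u + 4)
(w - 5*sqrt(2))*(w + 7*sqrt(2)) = w^2 + 2*sqrt(2)*w - 70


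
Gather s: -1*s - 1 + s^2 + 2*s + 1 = s^2 + s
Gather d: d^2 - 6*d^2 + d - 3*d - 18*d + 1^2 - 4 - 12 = -5*d^2 - 20*d - 15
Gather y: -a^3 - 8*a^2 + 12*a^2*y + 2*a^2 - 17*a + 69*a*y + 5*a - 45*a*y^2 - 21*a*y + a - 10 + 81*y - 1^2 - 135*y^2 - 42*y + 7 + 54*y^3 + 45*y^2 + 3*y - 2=-a^3 - 6*a^2 - 11*a + 54*y^3 + y^2*(-45*a - 90) + y*(12*a^2 + 48*a + 42) - 6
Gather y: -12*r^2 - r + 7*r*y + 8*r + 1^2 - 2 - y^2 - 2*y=-12*r^2 + 7*r - y^2 + y*(7*r - 2) - 1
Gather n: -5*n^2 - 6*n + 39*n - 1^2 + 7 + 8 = -5*n^2 + 33*n + 14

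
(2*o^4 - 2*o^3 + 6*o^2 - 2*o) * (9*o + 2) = 18*o^5 - 14*o^4 + 50*o^3 - 6*o^2 - 4*o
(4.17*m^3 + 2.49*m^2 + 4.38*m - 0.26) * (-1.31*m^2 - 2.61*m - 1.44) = -5.4627*m^5 - 14.1456*m^4 - 18.2415*m^3 - 14.6768*m^2 - 5.6286*m + 0.3744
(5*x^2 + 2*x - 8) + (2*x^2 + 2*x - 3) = 7*x^2 + 4*x - 11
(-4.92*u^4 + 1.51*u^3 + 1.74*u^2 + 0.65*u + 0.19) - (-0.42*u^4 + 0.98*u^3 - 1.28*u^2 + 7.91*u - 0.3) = -4.5*u^4 + 0.53*u^3 + 3.02*u^2 - 7.26*u + 0.49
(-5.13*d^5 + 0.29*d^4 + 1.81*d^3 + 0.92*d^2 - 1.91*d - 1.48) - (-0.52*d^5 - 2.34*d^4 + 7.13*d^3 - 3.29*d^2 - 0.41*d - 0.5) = -4.61*d^5 + 2.63*d^4 - 5.32*d^3 + 4.21*d^2 - 1.5*d - 0.98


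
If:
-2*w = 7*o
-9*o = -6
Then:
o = 2/3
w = -7/3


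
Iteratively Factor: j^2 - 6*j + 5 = (j - 5)*(j - 1)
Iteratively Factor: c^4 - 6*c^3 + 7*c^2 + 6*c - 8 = (c - 4)*(c^3 - 2*c^2 - c + 2) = (c - 4)*(c - 1)*(c^2 - c - 2) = (c - 4)*(c - 2)*(c - 1)*(c + 1)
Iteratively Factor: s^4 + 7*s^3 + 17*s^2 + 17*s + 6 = (s + 1)*(s^3 + 6*s^2 + 11*s + 6) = (s + 1)^2*(s^2 + 5*s + 6) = (s + 1)^2*(s + 2)*(s + 3)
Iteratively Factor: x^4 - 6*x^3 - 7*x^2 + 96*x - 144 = (x + 4)*(x^3 - 10*x^2 + 33*x - 36) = (x - 4)*(x + 4)*(x^2 - 6*x + 9) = (x - 4)*(x - 3)*(x + 4)*(x - 3)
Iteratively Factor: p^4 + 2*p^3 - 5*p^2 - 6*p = (p + 3)*(p^3 - p^2 - 2*p) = p*(p + 3)*(p^2 - p - 2) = p*(p - 2)*(p + 3)*(p + 1)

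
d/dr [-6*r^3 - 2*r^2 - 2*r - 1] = -18*r^2 - 4*r - 2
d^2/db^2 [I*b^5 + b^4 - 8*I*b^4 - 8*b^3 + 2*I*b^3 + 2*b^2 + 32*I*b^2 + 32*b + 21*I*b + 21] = 20*I*b^3 + b^2*(12 - 96*I) + b*(-48 + 12*I) + 4 + 64*I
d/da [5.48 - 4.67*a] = -4.67000000000000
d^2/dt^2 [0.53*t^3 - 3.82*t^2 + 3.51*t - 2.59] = 3.18*t - 7.64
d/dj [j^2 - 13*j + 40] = 2*j - 13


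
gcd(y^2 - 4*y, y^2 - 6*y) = y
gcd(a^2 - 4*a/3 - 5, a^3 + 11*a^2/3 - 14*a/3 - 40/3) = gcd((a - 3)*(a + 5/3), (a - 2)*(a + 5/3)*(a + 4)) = a + 5/3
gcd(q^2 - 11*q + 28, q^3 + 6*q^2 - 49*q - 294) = q - 7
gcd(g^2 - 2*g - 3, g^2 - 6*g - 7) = g + 1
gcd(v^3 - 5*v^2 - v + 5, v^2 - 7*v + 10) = v - 5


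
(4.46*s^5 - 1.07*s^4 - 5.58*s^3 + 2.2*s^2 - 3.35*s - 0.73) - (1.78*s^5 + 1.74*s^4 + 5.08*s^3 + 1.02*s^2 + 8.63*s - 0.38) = 2.68*s^5 - 2.81*s^4 - 10.66*s^3 + 1.18*s^2 - 11.98*s - 0.35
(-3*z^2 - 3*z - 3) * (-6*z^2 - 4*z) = 18*z^4 + 30*z^3 + 30*z^2 + 12*z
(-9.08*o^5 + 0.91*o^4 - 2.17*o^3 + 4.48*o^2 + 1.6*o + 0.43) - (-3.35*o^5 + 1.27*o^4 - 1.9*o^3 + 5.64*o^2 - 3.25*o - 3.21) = -5.73*o^5 - 0.36*o^4 - 0.27*o^3 - 1.16*o^2 + 4.85*o + 3.64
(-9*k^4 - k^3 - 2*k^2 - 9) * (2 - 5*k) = 45*k^5 - 13*k^4 + 8*k^3 - 4*k^2 + 45*k - 18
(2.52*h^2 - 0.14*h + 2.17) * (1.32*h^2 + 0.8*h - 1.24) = 3.3264*h^4 + 1.8312*h^3 - 0.3724*h^2 + 1.9096*h - 2.6908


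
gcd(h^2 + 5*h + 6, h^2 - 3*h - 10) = h + 2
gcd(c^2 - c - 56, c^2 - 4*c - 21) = 1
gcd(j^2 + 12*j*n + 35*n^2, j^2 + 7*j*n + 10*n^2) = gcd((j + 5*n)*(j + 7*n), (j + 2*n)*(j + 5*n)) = j + 5*n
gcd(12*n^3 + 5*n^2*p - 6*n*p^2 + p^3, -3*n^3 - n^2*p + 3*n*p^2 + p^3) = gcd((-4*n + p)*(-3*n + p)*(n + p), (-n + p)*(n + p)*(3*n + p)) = n + p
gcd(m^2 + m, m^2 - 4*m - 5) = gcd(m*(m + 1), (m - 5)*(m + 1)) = m + 1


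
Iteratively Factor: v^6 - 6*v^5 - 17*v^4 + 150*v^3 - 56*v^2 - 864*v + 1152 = (v + 3)*(v^5 - 9*v^4 + 10*v^3 + 120*v^2 - 416*v + 384) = (v - 3)*(v + 3)*(v^4 - 6*v^3 - 8*v^2 + 96*v - 128) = (v - 3)*(v + 3)*(v + 4)*(v^3 - 10*v^2 + 32*v - 32) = (v - 3)*(v - 2)*(v + 3)*(v + 4)*(v^2 - 8*v + 16) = (v - 4)*(v - 3)*(v - 2)*(v + 3)*(v + 4)*(v - 4)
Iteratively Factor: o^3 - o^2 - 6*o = (o + 2)*(o^2 - 3*o) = (o - 3)*(o + 2)*(o)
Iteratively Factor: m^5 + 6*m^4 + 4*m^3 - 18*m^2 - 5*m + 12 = (m + 4)*(m^4 + 2*m^3 - 4*m^2 - 2*m + 3) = (m + 3)*(m + 4)*(m^3 - m^2 - m + 1) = (m - 1)*(m + 3)*(m + 4)*(m^2 - 1) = (m - 1)*(m + 1)*(m + 3)*(m + 4)*(m - 1)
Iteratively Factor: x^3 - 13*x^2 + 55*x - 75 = (x - 5)*(x^2 - 8*x + 15) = (x - 5)*(x - 3)*(x - 5)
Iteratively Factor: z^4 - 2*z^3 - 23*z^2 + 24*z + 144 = (z - 4)*(z^3 + 2*z^2 - 15*z - 36) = (z - 4)^2*(z^2 + 6*z + 9) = (z - 4)^2*(z + 3)*(z + 3)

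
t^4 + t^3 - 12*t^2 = t^2*(t - 3)*(t + 4)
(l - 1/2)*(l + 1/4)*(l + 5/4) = l^3 + l^2 - 7*l/16 - 5/32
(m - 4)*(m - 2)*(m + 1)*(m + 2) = m^4 - 3*m^3 - 8*m^2 + 12*m + 16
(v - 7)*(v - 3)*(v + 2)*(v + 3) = v^4 - 5*v^3 - 23*v^2 + 45*v + 126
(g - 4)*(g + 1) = g^2 - 3*g - 4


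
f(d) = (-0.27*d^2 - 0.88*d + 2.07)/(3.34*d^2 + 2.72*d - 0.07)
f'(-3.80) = 0.05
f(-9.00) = -0.05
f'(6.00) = -0.00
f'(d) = (-6.68*d - 2.72)*(-0.27*d^2 - 0.88*d + 2.07)/(3.34*d^2 + 2.72*d - 0.07)^2 + (-0.54*d - 0.88)/(3.34*d^2 + 2.72*d - 0.07)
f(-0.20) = -4.65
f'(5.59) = -0.00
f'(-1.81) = 0.75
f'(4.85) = -0.00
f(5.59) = -0.09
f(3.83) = -0.09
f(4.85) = -0.09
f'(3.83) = -0.01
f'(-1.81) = 0.75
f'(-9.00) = 0.00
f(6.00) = -0.09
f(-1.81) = 0.47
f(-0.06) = -9.59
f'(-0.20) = -11.80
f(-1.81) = 0.47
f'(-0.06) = -96.76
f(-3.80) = 0.04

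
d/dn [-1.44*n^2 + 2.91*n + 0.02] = 2.91 - 2.88*n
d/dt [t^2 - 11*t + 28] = 2*t - 11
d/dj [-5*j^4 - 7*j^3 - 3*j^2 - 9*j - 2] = -20*j^3 - 21*j^2 - 6*j - 9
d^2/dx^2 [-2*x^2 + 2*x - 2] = -4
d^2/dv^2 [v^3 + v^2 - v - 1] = 6*v + 2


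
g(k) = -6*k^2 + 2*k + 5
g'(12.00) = -142.00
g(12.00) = -835.00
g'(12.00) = -142.00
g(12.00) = -835.00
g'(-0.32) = 5.84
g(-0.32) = 3.75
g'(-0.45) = 7.40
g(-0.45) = 2.88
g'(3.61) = -41.32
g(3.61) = -65.97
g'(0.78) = -7.36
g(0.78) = 2.91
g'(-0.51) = 8.12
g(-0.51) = 2.42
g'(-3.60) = 45.20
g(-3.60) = -79.96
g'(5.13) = -59.56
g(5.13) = -142.64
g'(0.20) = -0.40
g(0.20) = 5.16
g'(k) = 2 - 12*k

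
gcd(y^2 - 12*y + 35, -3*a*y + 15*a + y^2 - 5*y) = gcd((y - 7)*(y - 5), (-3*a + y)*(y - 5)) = y - 5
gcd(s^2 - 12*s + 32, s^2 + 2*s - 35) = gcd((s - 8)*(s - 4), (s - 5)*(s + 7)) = 1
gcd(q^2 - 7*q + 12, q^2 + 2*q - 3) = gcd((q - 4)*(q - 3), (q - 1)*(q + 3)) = 1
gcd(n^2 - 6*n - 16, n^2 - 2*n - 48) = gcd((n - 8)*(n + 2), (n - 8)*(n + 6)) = n - 8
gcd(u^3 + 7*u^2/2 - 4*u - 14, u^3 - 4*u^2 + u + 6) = u - 2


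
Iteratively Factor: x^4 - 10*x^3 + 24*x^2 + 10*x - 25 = (x - 5)*(x^3 - 5*x^2 - x + 5) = (x - 5)*(x - 1)*(x^2 - 4*x - 5) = (x - 5)^2*(x - 1)*(x + 1)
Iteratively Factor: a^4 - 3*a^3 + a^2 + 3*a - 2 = (a + 1)*(a^3 - 4*a^2 + 5*a - 2) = (a - 2)*(a + 1)*(a^2 - 2*a + 1) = (a - 2)*(a - 1)*(a + 1)*(a - 1)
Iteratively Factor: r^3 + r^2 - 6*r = (r - 2)*(r^2 + 3*r) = (r - 2)*(r + 3)*(r)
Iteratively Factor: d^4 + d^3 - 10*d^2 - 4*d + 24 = (d - 2)*(d^3 + 3*d^2 - 4*d - 12) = (d - 2)*(d + 3)*(d^2 - 4) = (d - 2)^2*(d + 3)*(d + 2)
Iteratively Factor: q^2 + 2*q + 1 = (q + 1)*(q + 1)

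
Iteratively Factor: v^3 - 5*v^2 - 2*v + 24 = (v + 2)*(v^2 - 7*v + 12) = (v - 4)*(v + 2)*(v - 3)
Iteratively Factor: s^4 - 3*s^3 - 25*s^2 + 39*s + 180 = (s + 3)*(s^3 - 6*s^2 - 7*s + 60) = (s + 3)^2*(s^2 - 9*s + 20) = (s - 4)*(s + 3)^2*(s - 5)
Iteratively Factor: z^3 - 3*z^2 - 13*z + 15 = (z - 1)*(z^2 - 2*z - 15) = (z - 5)*(z - 1)*(z + 3)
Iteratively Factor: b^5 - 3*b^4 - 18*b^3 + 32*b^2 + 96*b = (b - 4)*(b^4 + b^3 - 14*b^2 - 24*b) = b*(b - 4)*(b^3 + b^2 - 14*b - 24) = b*(b - 4)*(b + 2)*(b^2 - b - 12) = b*(b - 4)*(b + 2)*(b + 3)*(b - 4)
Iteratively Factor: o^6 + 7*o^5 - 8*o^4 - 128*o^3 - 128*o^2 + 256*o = (o + 4)*(o^5 + 3*o^4 - 20*o^3 - 48*o^2 + 64*o) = (o + 4)^2*(o^4 - o^3 - 16*o^2 + 16*o) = (o - 4)*(o + 4)^2*(o^3 + 3*o^2 - 4*o) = (o - 4)*(o - 1)*(o + 4)^2*(o^2 + 4*o) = o*(o - 4)*(o - 1)*(o + 4)^2*(o + 4)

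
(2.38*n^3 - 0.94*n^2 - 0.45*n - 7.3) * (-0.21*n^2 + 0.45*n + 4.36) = -0.4998*n^5 + 1.2684*n^4 + 10.0483*n^3 - 2.7679*n^2 - 5.247*n - 31.828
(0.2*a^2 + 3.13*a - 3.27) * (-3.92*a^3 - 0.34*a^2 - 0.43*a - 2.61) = -0.784*a^5 - 12.3376*a^4 + 11.6682*a^3 - 0.7561*a^2 - 6.7632*a + 8.5347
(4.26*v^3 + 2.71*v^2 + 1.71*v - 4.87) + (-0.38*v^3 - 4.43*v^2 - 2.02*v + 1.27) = 3.88*v^3 - 1.72*v^2 - 0.31*v - 3.6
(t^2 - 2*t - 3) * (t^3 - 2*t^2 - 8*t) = t^5 - 4*t^4 - 7*t^3 + 22*t^2 + 24*t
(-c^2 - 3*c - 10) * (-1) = c^2 + 3*c + 10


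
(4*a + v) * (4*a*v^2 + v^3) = 16*a^2*v^2 + 8*a*v^3 + v^4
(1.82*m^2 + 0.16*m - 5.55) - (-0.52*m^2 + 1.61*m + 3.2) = 2.34*m^2 - 1.45*m - 8.75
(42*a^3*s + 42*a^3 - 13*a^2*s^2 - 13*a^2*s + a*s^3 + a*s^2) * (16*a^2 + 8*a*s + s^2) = 672*a^5*s + 672*a^5 + 128*a^4*s^2 + 128*a^4*s - 46*a^3*s^3 - 46*a^3*s^2 - 5*a^2*s^4 - 5*a^2*s^3 + a*s^5 + a*s^4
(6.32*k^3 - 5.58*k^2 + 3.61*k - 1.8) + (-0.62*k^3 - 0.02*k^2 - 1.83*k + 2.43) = 5.7*k^3 - 5.6*k^2 + 1.78*k + 0.63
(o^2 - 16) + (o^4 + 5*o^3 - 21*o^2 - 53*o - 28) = o^4 + 5*o^3 - 20*o^2 - 53*o - 44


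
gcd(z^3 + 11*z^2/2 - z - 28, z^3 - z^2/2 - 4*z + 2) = z - 2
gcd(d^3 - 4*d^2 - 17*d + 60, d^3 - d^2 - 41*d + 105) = d^2 - 8*d + 15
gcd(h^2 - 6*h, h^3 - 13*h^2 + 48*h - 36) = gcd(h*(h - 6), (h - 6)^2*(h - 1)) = h - 6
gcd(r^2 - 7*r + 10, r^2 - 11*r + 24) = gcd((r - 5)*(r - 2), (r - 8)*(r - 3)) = 1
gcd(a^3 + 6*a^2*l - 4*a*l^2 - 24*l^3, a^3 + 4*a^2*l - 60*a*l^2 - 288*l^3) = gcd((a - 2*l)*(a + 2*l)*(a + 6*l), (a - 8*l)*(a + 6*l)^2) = a + 6*l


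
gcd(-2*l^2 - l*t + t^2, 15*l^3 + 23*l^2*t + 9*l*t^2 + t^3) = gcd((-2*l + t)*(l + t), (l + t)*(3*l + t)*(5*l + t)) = l + t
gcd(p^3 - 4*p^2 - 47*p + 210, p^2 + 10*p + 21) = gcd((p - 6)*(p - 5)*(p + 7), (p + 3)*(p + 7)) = p + 7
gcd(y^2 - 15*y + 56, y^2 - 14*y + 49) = y - 7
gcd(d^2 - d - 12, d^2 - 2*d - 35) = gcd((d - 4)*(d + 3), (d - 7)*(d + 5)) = 1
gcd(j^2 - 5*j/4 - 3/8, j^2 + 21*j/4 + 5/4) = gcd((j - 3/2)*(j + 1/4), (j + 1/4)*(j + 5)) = j + 1/4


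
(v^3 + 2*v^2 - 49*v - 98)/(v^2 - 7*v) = v + 9 + 14/v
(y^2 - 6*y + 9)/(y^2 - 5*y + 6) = (y - 3)/(y - 2)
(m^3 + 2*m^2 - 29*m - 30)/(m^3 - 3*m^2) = (m^3 + 2*m^2 - 29*m - 30)/(m^2*(m - 3))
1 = 1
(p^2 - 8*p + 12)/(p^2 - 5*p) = (p^2 - 8*p + 12)/(p*(p - 5))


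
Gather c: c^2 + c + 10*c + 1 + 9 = c^2 + 11*c + 10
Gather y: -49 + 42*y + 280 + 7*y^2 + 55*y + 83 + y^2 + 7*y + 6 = 8*y^2 + 104*y + 320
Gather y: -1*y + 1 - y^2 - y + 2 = -y^2 - 2*y + 3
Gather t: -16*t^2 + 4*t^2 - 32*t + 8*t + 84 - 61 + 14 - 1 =-12*t^2 - 24*t + 36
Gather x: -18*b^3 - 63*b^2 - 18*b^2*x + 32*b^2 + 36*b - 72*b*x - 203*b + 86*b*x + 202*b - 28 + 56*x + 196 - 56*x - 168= -18*b^3 - 31*b^2 + 35*b + x*(-18*b^2 + 14*b)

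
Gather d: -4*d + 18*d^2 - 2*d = 18*d^2 - 6*d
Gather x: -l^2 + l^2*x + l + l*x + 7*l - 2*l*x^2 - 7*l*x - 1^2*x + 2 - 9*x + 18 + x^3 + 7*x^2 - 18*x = -l^2 + 8*l + x^3 + x^2*(7 - 2*l) + x*(l^2 - 6*l - 28) + 20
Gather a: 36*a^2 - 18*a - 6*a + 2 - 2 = 36*a^2 - 24*a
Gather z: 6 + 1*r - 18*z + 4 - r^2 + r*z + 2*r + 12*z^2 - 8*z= -r^2 + 3*r + 12*z^2 + z*(r - 26) + 10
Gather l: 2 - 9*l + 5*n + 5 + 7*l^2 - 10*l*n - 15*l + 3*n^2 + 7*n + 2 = 7*l^2 + l*(-10*n - 24) + 3*n^2 + 12*n + 9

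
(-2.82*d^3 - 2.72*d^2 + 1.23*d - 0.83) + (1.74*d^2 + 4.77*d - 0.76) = -2.82*d^3 - 0.98*d^2 + 6.0*d - 1.59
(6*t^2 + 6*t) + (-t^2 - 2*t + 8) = 5*t^2 + 4*t + 8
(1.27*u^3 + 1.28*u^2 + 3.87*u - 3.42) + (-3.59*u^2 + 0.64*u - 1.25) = 1.27*u^3 - 2.31*u^2 + 4.51*u - 4.67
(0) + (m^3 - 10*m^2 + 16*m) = m^3 - 10*m^2 + 16*m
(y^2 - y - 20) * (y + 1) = y^3 - 21*y - 20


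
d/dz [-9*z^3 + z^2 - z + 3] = -27*z^2 + 2*z - 1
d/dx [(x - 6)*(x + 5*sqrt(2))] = 2*x - 6 + 5*sqrt(2)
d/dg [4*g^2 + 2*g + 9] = 8*g + 2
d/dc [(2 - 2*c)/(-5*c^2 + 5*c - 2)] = 2*(-5*c^2 + 10*c - 3)/(25*c^4 - 50*c^3 + 45*c^2 - 20*c + 4)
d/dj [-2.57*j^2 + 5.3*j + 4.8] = 5.3 - 5.14*j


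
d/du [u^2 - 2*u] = 2*u - 2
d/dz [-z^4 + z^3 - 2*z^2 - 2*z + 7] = -4*z^3 + 3*z^2 - 4*z - 2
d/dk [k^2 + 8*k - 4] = 2*k + 8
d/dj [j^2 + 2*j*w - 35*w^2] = 2*j + 2*w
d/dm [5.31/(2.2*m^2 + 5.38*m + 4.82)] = (-23.364*m - 28.5678)/(2.2*m^2 + 5.38*m + 4.82)^2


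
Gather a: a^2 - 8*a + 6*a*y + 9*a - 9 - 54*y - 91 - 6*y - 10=a^2 + a*(6*y + 1) - 60*y - 110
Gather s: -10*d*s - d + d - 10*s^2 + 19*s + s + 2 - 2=-10*s^2 + s*(20 - 10*d)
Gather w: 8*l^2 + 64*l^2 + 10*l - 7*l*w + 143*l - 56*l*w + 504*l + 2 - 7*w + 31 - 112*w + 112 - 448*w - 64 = 72*l^2 + 657*l + w*(-63*l - 567) + 81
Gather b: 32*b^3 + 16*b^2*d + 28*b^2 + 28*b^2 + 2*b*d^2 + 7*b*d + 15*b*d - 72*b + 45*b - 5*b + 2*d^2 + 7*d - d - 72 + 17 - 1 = 32*b^3 + b^2*(16*d + 56) + b*(2*d^2 + 22*d - 32) + 2*d^2 + 6*d - 56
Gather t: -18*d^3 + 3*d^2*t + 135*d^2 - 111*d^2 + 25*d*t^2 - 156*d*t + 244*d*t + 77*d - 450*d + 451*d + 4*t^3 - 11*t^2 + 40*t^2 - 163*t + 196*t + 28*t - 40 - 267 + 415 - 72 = -18*d^3 + 24*d^2 + 78*d + 4*t^3 + t^2*(25*d + 29) + t*(3*d^2 + 88*d + 61) + 36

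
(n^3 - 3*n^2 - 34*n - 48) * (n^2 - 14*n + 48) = n^5 - 17*n^4 + 56*n^3 + 284*n^2 - 960*n - 2304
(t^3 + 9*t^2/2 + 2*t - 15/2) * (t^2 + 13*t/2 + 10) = t^5 + 11*t^4 + 165*t^3/4 + 101*t^2/2 - 115*t/4 - 75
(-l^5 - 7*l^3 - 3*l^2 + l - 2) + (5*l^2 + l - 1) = -l^5 - 7*l^3 + 2*l^2 + 2*l - 3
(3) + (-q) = 3 - q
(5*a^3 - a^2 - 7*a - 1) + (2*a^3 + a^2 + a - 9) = 7*a^3 - 6*a - 10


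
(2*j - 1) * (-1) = 1 - 2*j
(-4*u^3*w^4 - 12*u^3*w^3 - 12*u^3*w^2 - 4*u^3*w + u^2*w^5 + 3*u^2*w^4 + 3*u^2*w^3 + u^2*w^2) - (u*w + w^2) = -4*u^3*w^4 - 12*u^3*w^3 - 12*u^3*w^2 - 4*u^3*w + u^2*w^5 + 3*u^2*w^4 + 3*u^2*w^3 + u^2*w^2 - u*w - w^2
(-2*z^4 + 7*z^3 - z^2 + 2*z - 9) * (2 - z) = 2*z^5 - 11*z^4 + 15*z^3 - 4*z^2 + 13*z - 18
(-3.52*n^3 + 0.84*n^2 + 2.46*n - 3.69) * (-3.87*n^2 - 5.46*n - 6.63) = 13.6224*n^5 + 15.9684*n^4 + 9.231*n^3 - 4.7205*n^2 + 3.8376*n + 24.4647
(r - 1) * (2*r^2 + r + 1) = 2*r^3 - r^2 - 1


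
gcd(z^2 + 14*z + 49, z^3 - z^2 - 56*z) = z + 7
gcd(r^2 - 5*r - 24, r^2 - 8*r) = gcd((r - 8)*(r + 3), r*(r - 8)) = r - 8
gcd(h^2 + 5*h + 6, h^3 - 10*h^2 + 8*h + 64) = h + 2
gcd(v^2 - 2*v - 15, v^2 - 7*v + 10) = v - 5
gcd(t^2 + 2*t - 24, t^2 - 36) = t + 6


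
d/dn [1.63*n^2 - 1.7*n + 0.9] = 3.26*n - 1.7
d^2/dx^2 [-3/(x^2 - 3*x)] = 6*(x*(x - 3) - (2*x - 3)^2)/(x^3*(x - 3)^3)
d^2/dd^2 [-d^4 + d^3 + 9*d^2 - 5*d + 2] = -12*d^2 + 6*d + 18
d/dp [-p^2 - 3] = -2*p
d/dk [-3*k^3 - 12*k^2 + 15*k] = -9*k^2 - 24*k + 15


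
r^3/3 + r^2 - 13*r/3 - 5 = (r/3 + 1/3)*(r - 3)*(r + 5)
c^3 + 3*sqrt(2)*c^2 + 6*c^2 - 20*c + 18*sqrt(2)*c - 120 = (c + 6)*(c - 2*sqrt(2))*(c + 5*sqrt(2))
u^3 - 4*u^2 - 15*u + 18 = (u - 6)*(u - 1)*(u + 3)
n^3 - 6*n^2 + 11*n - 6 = (n - 3)*(n - 2)*(n - 1)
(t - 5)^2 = t^2 - 10*t + 25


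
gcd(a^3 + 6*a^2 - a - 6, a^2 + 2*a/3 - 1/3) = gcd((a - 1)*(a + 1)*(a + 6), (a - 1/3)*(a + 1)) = a + 1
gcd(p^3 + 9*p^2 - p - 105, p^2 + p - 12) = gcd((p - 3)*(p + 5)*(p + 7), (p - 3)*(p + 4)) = p - 3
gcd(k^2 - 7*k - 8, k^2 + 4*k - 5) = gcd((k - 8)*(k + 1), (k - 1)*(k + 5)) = 1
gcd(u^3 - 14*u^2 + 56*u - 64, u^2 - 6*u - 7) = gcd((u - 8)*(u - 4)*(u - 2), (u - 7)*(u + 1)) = 1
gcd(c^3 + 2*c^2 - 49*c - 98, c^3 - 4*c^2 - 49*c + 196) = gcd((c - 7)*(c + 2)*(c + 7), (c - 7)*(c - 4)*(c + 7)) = c^2 - 49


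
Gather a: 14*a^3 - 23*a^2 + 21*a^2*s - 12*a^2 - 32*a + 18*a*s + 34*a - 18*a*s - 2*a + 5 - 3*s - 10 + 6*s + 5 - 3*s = 14*a^3 + a^2*(21*s - 35)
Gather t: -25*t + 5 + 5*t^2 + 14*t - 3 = 5*t^2 - 11*t + 2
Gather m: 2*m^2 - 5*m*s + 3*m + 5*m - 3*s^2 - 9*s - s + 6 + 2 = 2*m^2 + m*(8 - 5*s) - 3*s^2 - 10*s + 8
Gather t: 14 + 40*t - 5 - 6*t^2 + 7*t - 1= -6*t^2 + 47*t + 8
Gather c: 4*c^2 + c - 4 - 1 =4*c^2 + c - 5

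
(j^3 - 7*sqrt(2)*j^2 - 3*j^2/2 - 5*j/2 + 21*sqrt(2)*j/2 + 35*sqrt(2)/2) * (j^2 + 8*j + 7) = j^5 - 7*sqrt(2)*j^4 + 13*j^4/2 - 91*sqrt(2)*j^3/2 - 15*j^3/2 - 61*j^2/2 + 105*sqrt(2)*j^2/2 - 35*j/2 + 427*sqrt(2)*j/2 + 245*sqrt(2)/2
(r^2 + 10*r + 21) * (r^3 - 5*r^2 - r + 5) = r^5 + 5*r^4 - 30*r^3 - 110*r^2 + 29*r + 105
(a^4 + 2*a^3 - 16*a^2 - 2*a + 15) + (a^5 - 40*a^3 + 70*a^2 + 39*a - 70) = a^5 + a^4 - 38*a^3 + 54*a^2 + 37*a - 55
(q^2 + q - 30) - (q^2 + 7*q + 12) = -6*q - 42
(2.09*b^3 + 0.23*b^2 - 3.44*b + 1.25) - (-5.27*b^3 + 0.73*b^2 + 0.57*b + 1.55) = 7.36*b^3 - 0.5*b^2 - 4.01*b - 0.3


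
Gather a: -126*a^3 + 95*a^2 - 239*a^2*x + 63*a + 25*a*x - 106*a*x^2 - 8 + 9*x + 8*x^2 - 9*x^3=-126*a^3 + a^2*(95 - 239*x) + a*(-106*x^2 + 25*x + 63) - 9*x^3 + 8*x^2 + 9*x - 8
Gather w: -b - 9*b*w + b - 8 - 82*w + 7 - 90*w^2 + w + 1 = -90*w^2 + w*(-9*b - 81)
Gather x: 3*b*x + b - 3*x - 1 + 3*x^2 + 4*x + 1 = b + 3*x^2 + x*(3*b + 1)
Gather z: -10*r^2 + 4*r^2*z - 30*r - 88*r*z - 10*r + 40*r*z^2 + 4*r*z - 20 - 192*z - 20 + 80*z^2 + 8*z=-10*r^2 - 40*r + z^2*(40*r + 80) + z*(4*r^2 - 84*r - 184) - 40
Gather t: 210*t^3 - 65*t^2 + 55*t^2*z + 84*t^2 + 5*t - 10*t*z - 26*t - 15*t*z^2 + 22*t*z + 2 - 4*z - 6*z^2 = 210*t^3 + t^2*(55*z + 19) + t*(-15*z^2 + 12*z - 21) - 6*z^2 - 4*z + 2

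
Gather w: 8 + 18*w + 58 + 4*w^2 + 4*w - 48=4*w^2 + 22*w + 18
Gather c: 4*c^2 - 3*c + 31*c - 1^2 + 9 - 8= 4*c^2 + 28*c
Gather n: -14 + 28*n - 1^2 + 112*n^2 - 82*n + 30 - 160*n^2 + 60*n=-48*n^2 + 6*n + 15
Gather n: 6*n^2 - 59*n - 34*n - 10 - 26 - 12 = 6*n^2 - 93*n - 48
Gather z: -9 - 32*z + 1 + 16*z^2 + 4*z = 16*z^2 - 28*z - 8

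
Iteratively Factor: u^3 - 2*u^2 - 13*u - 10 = (u - 5)*(u^2 + 3*u + 2) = (u - 5)*(u + 2)*(u + 1)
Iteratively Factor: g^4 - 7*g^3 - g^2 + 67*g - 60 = (g - 1)*(g^3 - 6*g^2 - 7*g + 60) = (g - 4)*(g - 1)*(g^2 - 2*g - 15) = (g - 4)*(g - 1)*(g + 3)*(g - 5)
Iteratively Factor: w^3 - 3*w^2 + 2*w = (w - 2)*(w^2 - w) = (w - 2)*(w - 1)*(w)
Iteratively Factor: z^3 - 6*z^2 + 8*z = (z)*(z^2 - 6*z + 8) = z*(z - 2)*(z - 4)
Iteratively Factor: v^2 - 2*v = (v)*(v - 2)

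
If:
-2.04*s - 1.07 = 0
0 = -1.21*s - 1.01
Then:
No Solution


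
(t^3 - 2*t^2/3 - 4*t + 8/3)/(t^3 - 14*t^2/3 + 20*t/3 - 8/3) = (t + 2)/(t - 2)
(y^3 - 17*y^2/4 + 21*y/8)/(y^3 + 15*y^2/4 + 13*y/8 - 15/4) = y*(2*y - 7)/(2*y^2 + 9*y + 10)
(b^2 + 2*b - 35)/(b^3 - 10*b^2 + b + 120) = (b + 7)/(b^2 - 5*b - 24)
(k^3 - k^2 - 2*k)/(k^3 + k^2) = (k - 2)/k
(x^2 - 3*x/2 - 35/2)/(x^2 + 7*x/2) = (x - 5)/x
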